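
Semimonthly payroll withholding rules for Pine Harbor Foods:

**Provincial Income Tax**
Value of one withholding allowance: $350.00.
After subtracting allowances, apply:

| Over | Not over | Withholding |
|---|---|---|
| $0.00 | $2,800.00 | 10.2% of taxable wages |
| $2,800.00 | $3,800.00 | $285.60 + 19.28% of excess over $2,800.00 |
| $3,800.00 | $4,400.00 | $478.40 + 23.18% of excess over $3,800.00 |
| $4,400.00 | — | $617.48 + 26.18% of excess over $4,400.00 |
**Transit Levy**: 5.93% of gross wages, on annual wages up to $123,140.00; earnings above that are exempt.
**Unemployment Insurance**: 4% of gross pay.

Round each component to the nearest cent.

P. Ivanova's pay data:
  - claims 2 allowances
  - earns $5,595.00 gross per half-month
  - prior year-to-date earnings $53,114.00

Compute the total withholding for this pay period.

Provincial Income Tax: taxable = $5,595.00 − 2×$350.00 = $4,895.00
  $617.48 + 26.18% × ($4,895.00 − $4,400.00) = $617.48 + 26.18% × $495.00 = $747.07
Transit Levy: 5.93% × $5,595.00 = $331.78
Unemployment Insurance: 4% × $5,595.00 = $223.80
Total: $747.07 + $331.78 + $223.80 = $1,302.65

$1,302.65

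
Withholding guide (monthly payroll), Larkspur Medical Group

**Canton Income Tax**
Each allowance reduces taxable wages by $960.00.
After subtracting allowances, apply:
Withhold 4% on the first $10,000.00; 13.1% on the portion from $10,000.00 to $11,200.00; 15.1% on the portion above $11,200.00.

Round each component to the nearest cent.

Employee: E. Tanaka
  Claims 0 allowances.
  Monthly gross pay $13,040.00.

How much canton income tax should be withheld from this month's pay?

Canton Income Tax: taxable = $13,040.00
  $557.20 + 15.1% × ($13,040.00 − $11,200.00) = $557.20 + 15.1% × $1,840.00 = $835.04

$835.04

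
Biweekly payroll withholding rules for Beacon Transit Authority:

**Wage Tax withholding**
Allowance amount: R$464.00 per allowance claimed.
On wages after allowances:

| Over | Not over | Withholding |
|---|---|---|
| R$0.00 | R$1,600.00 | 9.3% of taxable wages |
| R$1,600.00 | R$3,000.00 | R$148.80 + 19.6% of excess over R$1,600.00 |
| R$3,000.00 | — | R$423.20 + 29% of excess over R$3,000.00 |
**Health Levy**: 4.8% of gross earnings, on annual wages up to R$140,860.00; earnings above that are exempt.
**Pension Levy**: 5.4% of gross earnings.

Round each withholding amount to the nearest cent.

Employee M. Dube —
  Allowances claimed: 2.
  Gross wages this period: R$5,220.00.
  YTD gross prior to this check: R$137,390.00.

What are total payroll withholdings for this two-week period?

Wage Tax: taxable = R$5,220.00 − 2×R$464.00 = R$4,292.00
  R$423.20 + 29% × (R$4,292.00 − R$3,000.00) = R$423.20 + 29% × R$1,292.00 = R$797.88
Health Levy: cap R$140,860.00 − YTD R$137,390.00 = R$3,470.00 subject; 4.8% × R$3,470.00 = R$166.56
Pension Levy: 5.4% × R$5,220.00 = R$281.88
Total: R$797.88 + R$166.56 + R$281.88 = R$1,246.32

R$1,246.32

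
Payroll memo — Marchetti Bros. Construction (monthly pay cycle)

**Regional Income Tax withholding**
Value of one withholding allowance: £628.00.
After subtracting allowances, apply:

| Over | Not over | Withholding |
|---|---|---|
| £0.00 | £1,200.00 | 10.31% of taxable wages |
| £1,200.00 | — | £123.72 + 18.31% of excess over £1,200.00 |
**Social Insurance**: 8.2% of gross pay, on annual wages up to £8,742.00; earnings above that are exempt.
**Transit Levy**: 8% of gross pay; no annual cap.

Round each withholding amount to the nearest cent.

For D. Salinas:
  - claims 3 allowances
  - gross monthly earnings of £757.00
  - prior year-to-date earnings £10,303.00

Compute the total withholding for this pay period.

£60.56

Regional Income Tax: taxable = £757.00 − 3×£628.00 = £-1,127.00
  Taxable ≤ 0 → £0.00
Social Insurance: YTD £10,303.00 ≥ cap £8,742.00 → £0.00
Transit Levy: 8% × £757.00 = £60.56
Total: £0.00 + £0.00 + £60.56 = £60.56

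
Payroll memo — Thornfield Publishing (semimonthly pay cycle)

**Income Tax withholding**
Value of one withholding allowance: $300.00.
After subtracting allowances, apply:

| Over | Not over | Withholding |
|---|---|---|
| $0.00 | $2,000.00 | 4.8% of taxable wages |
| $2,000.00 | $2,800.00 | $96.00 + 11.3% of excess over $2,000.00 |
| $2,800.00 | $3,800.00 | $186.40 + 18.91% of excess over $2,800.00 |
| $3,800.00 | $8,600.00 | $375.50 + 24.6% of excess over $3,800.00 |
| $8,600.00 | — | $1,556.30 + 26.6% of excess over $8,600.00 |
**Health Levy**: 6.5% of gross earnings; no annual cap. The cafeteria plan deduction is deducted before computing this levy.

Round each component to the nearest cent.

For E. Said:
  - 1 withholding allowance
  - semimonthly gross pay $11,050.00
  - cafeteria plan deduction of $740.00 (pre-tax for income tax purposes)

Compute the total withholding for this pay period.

$2,601.51

Income Tax: taxable = $11,050.00 − $740.00 − 1×$300.00 = $10,010.00
  $1,556.30 + 26.6% × ($10,010.00 − $8,600.00) = $1,556.30 + 26.6% × $1,410.00 = $1,931.36
Health Levy: 6.5% × $10,310.00 = $670.15
Total: $1,931.36 + $670.15 = $2,601.51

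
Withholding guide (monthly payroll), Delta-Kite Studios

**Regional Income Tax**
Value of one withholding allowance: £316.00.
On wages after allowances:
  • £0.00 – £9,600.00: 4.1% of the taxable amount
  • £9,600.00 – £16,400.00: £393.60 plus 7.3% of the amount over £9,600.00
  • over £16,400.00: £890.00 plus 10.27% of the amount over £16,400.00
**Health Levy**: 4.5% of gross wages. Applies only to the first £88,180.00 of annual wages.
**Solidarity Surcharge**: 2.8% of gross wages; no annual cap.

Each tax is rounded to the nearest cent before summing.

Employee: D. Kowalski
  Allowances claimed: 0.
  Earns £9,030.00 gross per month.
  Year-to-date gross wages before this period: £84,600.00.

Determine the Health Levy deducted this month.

£161.10

Health Levy: cap £88,180.00 − YTD £84,600.00 = £3,580.00 subject; 4.5% × £3,580.00 = £161.10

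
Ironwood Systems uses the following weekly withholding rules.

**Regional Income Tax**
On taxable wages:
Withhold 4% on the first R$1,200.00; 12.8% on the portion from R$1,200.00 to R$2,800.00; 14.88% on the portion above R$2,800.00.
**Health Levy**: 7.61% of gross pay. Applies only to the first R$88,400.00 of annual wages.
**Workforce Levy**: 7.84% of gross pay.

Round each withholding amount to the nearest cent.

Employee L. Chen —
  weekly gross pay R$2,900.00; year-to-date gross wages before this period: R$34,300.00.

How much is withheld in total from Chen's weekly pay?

R$715.73

Regional Income Tax: taxable = R$2,900.00
  R$252.80 + 14.88% × (R$2,900.00 − R$2,800.00) = R$252.80 + 14.88% × R$100.00 = R$267.68
Health Levy: 7.61% × R$2,900.00 = R$220.69
Workforce Levy: 7.84% × R$2,900.00 = R$227.36
Total: R$267.68 + R$220.69 + R$227.36 = R$715.73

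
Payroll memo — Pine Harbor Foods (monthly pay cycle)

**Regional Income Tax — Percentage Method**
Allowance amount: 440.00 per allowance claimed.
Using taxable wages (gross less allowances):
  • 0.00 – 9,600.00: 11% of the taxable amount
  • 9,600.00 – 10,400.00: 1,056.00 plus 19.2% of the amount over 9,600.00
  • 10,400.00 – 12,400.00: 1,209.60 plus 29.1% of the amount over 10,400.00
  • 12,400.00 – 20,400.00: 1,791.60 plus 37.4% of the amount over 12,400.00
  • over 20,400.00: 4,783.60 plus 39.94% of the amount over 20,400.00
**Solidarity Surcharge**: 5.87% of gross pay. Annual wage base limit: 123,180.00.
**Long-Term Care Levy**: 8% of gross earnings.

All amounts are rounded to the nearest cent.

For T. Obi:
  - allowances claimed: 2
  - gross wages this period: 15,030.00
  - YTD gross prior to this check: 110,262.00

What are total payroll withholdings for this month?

Regional Income Tax: taxable = 15,030.00 − 2×440.00 = 14,150.00
  1,791.60 + 37.4% × (14,150.00 − 12,400.00) = 1,791.60 + 37.4% × 1,750.00 = 2,446.10
Solidarity Surcharge: cap 123,180.00 − YTD 110,262.00 = 12,918.00 subject; 5.87% × 12,918.00 = 758.29
Long-Term Care Levy: 8% × 15,030.00 = 1,202.40
Total: 2,446.10 + 758.29 + 1,202.40 = 4,406.79

4,406.79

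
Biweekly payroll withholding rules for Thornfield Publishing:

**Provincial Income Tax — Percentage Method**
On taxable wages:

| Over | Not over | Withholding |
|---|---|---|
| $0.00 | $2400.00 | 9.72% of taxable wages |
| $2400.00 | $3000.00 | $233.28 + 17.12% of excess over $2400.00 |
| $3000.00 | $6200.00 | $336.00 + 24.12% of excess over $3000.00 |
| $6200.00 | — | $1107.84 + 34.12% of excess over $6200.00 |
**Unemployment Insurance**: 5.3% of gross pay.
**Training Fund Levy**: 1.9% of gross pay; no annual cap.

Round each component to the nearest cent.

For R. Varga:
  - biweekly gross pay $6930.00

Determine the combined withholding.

Provincial Income Tax: taxable = $6930.00
  $1107.84 + 34.12% × ($6930.00 − $6200.00) = $1107.84 + 34.12% × $730.00 = $1356.92
Unemployment Insurance: 5.3% × $6930.00 = $367.29
Training Fund Levy: 1.9% × $6930.00 = $131.67
Total: $1356.92 + $367.29 + $131.67 = $1855.88

$1855.88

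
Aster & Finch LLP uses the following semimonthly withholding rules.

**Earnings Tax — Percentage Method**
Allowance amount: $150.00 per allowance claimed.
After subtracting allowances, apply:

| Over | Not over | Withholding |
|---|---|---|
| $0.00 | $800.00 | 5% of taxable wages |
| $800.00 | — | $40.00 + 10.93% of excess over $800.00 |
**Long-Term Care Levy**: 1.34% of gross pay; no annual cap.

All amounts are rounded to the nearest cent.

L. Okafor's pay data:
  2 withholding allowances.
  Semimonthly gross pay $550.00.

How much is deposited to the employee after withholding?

$530.13

Earnings Tax: taxable = $550.00 − 2×$150.00 = $250.00
  5% × $250.00 = $12.50
Long-Term Care Levy: 1.34% × $550.00 = $7.37
Total withheld: $12.50 + $7.37 = $19.87
Net pay: $550.00 − $19.87 = $530.13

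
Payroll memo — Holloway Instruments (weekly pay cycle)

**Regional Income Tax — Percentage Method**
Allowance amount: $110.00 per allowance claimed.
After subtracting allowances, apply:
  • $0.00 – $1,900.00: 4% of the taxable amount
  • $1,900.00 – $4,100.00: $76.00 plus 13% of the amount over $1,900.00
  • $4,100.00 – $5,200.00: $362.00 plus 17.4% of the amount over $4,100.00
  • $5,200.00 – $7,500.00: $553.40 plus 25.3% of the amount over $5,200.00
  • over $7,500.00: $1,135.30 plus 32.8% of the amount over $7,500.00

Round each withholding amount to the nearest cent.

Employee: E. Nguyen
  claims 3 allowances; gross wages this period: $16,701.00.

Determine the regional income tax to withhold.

Regional Income Tax: taxable = $16,701.00 − 3×$110.00 = $16,371.00
  $1,135.30 + 32.8% × ($16,371.00 − $7,500.00) = $1,135.30 + 32.8% × $8,871.00 = $4,044.99

$4,044.99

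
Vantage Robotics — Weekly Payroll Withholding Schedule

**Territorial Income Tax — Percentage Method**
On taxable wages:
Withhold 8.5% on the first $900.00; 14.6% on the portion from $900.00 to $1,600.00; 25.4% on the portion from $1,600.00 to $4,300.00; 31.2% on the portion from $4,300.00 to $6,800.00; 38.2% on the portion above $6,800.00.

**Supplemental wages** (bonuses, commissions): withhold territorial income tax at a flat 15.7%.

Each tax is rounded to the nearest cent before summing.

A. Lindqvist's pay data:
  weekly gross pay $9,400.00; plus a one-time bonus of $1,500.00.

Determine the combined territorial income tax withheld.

Territorial Income Tax: taxable = $9,400.00
  $1,644.50 + 38.2% × ($9,400.00 − $6,800.00) = $1,644.50 + 38.2% × $2,600.00 = $2,637.70
Supplemental (15.7% flat on bonus): 15.7% × $1,500.00 = $235.50
Total territorial income tax: $2,637.70 + $235.50 = $2,873.20

$2,873.20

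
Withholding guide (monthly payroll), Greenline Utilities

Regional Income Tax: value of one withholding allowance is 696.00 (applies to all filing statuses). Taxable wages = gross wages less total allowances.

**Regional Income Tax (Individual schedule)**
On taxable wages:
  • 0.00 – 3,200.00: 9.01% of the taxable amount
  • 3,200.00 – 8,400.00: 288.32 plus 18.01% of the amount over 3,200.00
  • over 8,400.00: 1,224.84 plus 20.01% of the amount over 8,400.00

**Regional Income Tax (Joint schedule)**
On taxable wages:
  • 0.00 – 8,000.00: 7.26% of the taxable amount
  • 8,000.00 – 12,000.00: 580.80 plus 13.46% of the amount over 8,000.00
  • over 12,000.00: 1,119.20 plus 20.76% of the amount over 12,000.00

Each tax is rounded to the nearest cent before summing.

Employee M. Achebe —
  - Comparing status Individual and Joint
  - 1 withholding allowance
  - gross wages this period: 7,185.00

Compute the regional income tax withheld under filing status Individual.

880.67

Regional Income Tax (Individual): taxable = 7,185.00 − 1×696.00 = 6,489.00
  288.32 + 18.01% × (6,489.00 − 3,200.00) = 288.32 + 18.01% × 3,289.00 = 880.67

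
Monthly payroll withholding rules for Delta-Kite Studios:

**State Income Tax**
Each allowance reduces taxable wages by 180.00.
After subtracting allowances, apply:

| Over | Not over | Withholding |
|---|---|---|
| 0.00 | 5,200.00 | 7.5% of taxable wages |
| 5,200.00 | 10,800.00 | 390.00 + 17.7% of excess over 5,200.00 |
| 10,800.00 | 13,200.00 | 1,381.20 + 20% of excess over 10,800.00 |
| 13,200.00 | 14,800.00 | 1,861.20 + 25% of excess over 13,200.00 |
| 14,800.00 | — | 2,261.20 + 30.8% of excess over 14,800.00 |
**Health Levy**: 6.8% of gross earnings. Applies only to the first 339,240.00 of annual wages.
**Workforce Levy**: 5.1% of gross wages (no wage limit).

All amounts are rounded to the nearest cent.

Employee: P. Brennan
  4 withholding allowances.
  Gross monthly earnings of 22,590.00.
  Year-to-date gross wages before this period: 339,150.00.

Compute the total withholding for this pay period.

State Income Tax: taxable = 22,590.00 − 4×180.00 = 21,870.00
  2,261.20 + 30.8% × (21,870.00 − 14,800.00) = 2,261.20 + 30.8% × 7,070.00 = 4,438.76
Health Levy: cap 339,240.00 − YTD 339,150.00 = 90.00 subject; 6.8% × 90.00 = 6.12
Workforce Levy: 5.1% × 22,590.00 = 1,152.09
Total: 4,438.76 + 6.12 + 1,152.09 = 5,596.97

5,596.97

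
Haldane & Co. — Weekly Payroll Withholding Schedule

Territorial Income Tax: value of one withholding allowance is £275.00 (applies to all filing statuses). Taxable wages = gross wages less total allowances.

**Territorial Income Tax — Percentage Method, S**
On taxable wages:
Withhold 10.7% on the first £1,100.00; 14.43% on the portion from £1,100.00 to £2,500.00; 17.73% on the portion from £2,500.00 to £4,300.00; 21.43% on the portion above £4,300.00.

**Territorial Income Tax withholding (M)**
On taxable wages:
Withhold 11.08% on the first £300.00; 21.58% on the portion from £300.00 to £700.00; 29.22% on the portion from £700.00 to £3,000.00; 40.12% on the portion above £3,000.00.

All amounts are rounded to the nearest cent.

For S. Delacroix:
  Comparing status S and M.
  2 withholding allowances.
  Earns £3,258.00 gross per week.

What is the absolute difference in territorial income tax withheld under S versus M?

£349.70

Territorial Income Tax (S): taxable = £3,258.00 − 2×£275.00 = £2,708.00
  £319.72 + 17.73% × (£2,708.00 − £2,500.00) = £319.72 + 17.73% × £208.00 = £356.60
Territorial Income Tax (M): taxable = £3,258.00 − 2×£275.00 = £2,708.00
  £119.56 + 29.22% × (£2,708.00 − £700.00) = £119.56 + 29.22% × £2,008.00 = £706.30
Difference: |£356.60 − £706.30| = £349.70 (higher under M)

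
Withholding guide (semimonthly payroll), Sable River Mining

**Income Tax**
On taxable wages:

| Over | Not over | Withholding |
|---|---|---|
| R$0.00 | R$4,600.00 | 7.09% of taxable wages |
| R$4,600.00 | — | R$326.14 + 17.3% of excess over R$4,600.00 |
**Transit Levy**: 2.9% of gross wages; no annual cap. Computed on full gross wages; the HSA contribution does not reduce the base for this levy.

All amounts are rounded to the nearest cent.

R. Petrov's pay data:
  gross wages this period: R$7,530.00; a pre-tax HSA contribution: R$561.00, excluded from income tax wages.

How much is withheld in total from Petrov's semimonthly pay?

R$954.35

Income Tax: taxable = R$7,530.00 − R$561.00 = R$6,969.00
  R$326.14 + 17.3% × (R$6,969.00 − R$4,600.00) = R$326.14 + 17.3% × R$2,369.00 = R$735.98
Transit Levy: 2.9% × R$7,530.00 = R$218.37
Total: R$735.98 + R$218.37 = R$954.35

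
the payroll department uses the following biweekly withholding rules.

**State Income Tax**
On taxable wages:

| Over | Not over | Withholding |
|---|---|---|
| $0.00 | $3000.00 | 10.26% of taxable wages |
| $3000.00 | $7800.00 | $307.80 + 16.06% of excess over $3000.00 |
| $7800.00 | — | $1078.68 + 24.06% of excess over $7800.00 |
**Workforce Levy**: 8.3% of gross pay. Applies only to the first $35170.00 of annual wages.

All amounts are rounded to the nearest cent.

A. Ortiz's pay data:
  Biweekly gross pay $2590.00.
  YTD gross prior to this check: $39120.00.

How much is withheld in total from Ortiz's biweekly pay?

State Income Tax: taxable = $2590.00
  10.26% × $2590.00 = $265.73
Workforce Levy: YTD $39120.00 ≥ cap $35170.00 → $0.00
Total: $265.73 + $0.00 = $265.73

$265.73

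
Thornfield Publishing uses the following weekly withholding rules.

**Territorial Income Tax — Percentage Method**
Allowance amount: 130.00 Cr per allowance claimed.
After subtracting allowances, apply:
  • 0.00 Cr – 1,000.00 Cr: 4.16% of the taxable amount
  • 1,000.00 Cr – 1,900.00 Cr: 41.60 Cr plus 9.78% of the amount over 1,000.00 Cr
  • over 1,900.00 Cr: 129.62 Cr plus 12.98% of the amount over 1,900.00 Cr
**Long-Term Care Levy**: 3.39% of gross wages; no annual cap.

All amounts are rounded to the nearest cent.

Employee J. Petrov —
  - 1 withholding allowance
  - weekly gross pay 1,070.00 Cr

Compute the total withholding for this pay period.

Territorial Income Tax: taxable = 1,070.00 Cr − 1×130.00 Cr = 940.00 Cr
  4.16% × 940.00 Cr = 39.10 Cr
Long-Term Care Levy: 3.39% × 1,070.00 Cr = 36.27 Cr
Total: 39.10 Cr + 36.27 Cr = 75.37 Cr

75.37 Cr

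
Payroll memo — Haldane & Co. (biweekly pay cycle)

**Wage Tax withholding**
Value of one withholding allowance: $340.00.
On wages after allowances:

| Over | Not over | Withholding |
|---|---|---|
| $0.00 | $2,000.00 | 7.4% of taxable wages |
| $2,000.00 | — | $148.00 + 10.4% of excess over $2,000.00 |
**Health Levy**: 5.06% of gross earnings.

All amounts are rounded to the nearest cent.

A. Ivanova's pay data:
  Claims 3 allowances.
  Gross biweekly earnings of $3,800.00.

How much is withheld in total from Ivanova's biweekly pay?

$421.40

Wage Tax: taxable = $3,800.00 − 3×$340.00 = $2,780.00
  $148.00 + 10.4% × ($2,780.00 − $2,000.00) = $148.00 + 10.4% × $780.00 = $229.12
Health Levy: 5.06% × $3,800.00 = $192.28
Total: $229.12 + $192.28 = $421.40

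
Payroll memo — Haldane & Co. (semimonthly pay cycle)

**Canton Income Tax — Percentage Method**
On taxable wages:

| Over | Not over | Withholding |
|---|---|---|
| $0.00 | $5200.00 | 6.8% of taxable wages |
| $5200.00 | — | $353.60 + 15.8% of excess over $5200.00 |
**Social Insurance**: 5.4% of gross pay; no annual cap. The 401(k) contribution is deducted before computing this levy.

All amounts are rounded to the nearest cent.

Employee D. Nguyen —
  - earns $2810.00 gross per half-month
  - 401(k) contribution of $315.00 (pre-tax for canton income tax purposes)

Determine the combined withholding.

$304.39

Canton Income Tax: taxable = $2810.00 − $315.00 = $2495.00
  6.8% × $2495.00 = $169.66
Social Insurance: 5.4% × $2495.00 = $134.73
Total: $169.66 + $134.73 = $304.39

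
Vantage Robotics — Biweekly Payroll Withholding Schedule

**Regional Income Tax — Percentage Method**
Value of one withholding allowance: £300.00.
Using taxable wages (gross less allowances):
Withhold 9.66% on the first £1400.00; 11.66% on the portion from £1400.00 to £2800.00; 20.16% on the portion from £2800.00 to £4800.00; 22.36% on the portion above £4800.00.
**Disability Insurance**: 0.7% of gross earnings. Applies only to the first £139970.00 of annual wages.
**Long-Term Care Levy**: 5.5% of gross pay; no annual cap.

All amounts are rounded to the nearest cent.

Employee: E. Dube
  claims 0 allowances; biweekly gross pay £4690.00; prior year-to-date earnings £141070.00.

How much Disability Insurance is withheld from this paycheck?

£0.00

Disability Insurance: YTD £141070.00 ≥ cap £139970.00 → £0.00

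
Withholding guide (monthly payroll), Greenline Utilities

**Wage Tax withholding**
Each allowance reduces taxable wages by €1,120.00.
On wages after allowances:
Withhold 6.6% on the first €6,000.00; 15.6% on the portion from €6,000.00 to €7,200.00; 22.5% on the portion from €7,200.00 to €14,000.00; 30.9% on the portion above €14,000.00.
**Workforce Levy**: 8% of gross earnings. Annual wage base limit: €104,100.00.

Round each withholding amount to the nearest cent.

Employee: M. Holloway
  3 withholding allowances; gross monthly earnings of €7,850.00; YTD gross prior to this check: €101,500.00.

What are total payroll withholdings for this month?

€504.34

Wage Tax: taxable = €7,850.00 − 3×€1,120.00 = €4,490.00
  6.6% × €4,490.00 = €296.34
Workforce Levy: cap €104,100.00 − YTD €101,500.00 = €2,600.00 subject; 8% × €2,600.00 = €208.00
Total: €296.34 + €208.00 = €504.34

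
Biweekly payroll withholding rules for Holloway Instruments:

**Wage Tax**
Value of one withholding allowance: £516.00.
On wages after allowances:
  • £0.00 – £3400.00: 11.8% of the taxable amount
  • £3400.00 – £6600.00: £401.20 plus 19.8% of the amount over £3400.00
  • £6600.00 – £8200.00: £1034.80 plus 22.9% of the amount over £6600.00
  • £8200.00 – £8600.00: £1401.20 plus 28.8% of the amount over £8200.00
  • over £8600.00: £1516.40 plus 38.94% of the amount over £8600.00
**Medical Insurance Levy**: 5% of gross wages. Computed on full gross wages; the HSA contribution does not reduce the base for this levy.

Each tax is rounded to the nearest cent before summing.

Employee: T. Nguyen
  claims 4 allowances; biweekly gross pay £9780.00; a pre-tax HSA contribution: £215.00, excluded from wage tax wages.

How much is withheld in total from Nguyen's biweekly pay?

£1730.13

Wage Tax: taxable = £9780.00 − £215.00 − 4×£516.00 = £7501.00
  £1034.80 + 22.9% × (£7501.00 − £6600.00) = £1034.80 + 22.9% × £901.00 = £1241.13
Medical Insurance Levy: 5% × £9780.00 = £489.00
Total: £1241.13 + £489.00 = £1730.13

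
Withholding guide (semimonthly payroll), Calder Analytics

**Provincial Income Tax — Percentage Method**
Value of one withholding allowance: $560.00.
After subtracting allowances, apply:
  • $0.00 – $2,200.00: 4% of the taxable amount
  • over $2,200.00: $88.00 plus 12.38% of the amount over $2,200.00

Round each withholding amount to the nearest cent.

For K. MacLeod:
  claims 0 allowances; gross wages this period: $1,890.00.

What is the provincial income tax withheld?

Provincial Income Tax: taxable = $1,890.00
  4% × $1,890.00 = $75.60

$75.60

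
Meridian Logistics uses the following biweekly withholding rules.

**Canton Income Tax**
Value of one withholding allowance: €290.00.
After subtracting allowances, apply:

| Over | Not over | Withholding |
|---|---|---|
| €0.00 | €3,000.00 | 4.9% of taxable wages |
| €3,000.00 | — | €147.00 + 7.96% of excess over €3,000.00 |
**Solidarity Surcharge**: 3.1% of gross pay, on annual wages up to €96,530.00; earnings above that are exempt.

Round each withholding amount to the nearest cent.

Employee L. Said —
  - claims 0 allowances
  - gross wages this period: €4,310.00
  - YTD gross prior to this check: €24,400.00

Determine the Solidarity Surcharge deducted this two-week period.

€133.61

Solidarity Surcharge: 3.1% × €4,310.00 = €133.61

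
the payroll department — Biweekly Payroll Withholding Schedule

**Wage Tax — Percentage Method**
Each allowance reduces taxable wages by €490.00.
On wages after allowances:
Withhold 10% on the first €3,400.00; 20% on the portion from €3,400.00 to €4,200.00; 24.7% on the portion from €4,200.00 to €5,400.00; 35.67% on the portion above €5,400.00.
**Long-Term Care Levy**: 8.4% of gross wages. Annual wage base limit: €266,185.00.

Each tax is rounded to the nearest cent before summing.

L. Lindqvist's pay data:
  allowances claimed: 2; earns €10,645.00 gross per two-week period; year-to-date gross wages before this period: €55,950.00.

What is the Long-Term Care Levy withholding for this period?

Long-Term Care Levy: 8.4% × €10,645.00 = €894.18

€894.18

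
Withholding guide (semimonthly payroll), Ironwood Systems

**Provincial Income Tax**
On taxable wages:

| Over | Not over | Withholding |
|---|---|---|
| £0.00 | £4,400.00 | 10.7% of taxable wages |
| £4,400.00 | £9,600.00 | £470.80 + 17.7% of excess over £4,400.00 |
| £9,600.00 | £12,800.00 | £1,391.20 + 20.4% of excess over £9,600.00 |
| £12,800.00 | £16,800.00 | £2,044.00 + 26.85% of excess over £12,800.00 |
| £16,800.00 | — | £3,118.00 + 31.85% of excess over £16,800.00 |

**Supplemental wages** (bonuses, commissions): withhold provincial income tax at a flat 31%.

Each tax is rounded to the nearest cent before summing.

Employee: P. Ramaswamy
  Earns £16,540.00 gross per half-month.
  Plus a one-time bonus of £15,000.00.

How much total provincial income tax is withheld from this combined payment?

Provincial Income Tax: taxable = £16,540.00
  £2,044.00 + 26.85% × (£16,540.00 − £12,800.00) = £2,044.00 + 26.85% × £3,740.00 = £3,048.19
Supplemental (31% flat on bonus): 31% × £15,000.00 = £4,650.00
Total provincial income tax: £3,048.19 + £4,650.00 = £7,698.19

£7,698.19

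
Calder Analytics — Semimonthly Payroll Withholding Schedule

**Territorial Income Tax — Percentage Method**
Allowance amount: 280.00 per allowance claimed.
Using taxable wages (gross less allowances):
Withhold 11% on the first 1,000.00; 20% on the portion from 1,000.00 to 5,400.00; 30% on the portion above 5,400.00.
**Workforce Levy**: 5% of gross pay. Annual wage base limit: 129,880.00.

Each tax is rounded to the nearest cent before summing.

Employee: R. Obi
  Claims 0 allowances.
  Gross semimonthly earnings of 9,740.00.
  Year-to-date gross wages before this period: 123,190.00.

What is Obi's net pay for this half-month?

Territorial Income Tax: taxable = 9,740.00
  990.00 + 30% × (9,740.00 − 5,400.00) = 990.00 + 30% × 4,340.00 = 2,292.00
Workforce Levy: cap 129,880.00 − YTD 123,190.00 = 6,690.00 subject; 5% × 6,690.00 = 334.50
Total withheld: 2,292.00 + 334.50 = 2,626.50
Net pay: 9,740.00 − 2,626.50 = 7,113.50

7,113.50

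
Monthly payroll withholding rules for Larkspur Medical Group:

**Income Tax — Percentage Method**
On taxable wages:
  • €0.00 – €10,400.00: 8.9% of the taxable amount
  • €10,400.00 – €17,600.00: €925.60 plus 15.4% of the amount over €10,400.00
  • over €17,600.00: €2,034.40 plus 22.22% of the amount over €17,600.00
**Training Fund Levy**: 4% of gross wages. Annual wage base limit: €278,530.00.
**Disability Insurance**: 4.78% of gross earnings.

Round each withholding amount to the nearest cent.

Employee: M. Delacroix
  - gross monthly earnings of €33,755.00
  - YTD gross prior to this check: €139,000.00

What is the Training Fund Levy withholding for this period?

Training Fund Levy: 4% × €33,755.00 = €1,350.20

€1,350.20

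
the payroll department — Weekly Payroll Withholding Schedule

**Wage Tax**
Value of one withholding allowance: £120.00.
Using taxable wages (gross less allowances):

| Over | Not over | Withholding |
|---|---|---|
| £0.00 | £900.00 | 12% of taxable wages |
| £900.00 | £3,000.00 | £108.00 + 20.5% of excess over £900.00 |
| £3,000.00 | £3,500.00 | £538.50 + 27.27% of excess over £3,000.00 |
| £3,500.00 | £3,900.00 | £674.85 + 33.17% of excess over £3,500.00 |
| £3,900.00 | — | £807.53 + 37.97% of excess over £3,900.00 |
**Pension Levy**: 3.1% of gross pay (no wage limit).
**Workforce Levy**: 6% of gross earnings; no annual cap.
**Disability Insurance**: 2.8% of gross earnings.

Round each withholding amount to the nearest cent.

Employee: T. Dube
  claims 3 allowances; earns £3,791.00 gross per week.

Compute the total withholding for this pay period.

Wage Tax: taxable = £3,791.00 − 3×£120.00 = £3,431.00
  £538.50 + 27.27% × (£3,431.00 − £3,000.00) = £538.50 + 27.27% × £431.00 = £656.03
Pension Levy: 3.1% × £3,791.00 = £117.52
Workforce Levy: 6% × £3,791.00 = £227.46
Disability Insurance: 2.8% × £3,791.00 = £106.15
Total: £656.03 + £117.52 + £227.46 + £106.15 = £1,107.16

£1,107.16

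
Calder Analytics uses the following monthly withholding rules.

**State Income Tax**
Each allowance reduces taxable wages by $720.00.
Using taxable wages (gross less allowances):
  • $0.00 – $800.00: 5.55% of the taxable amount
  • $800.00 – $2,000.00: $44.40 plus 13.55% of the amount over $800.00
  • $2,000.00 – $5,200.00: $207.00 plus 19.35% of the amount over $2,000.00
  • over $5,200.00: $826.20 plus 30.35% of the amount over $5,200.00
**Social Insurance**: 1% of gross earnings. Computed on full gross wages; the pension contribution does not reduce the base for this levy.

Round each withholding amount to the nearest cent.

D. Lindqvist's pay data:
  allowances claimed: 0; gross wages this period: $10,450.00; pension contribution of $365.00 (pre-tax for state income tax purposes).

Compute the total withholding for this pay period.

$2,413.30

State Income Tax: taxable = $10,450.00 − $365.00 = $10,085.00
  $826.20 + 30.35% × ($10,085.00 − $5,200.00) = $826.20 + 30.35% × $4,885.00 = $2,308.80
Social Insurance: 1% × $10,450.00 = $104.50
Total: $2,308.80 + $104.50 = $2,413.30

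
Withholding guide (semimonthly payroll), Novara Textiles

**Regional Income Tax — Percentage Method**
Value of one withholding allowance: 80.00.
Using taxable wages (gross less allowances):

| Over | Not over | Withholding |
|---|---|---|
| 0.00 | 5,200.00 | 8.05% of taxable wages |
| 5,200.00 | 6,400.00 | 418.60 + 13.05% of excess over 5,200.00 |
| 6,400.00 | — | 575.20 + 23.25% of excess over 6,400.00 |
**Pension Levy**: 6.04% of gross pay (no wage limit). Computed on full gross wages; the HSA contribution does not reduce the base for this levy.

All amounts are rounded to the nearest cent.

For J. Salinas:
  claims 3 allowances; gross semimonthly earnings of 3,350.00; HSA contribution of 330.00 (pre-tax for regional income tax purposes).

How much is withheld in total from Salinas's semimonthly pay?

Regional Income Tax: taxable = 3,350.00 − 330.00 − 3×80.00 = 2,780.00
  8.05% × 2,780.00 = 223.79
Pension Levy: 6.04% × 3,350.00 = 202.34
Total: 223.79 + 202.34 = 426.13

426.13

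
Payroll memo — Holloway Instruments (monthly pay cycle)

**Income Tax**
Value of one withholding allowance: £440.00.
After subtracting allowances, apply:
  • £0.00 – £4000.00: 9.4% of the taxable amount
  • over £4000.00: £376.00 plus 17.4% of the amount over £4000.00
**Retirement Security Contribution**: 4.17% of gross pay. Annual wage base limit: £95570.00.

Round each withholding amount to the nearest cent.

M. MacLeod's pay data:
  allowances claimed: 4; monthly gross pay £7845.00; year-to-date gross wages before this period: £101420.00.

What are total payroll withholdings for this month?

Income Tax: taxable = £7845.00 − 4×£440.00 = £6085.00
  £376.00 + 17.4% × (£6085.00 − £4000.00) = £376.00 + 17.4% × £2085.00 = £738.79
Retirement Security Contribution: YTD £101420.00 ≥ cap £95570.00 → £0.00
Total: £738.79 + £0.00 = £738.79

£738.79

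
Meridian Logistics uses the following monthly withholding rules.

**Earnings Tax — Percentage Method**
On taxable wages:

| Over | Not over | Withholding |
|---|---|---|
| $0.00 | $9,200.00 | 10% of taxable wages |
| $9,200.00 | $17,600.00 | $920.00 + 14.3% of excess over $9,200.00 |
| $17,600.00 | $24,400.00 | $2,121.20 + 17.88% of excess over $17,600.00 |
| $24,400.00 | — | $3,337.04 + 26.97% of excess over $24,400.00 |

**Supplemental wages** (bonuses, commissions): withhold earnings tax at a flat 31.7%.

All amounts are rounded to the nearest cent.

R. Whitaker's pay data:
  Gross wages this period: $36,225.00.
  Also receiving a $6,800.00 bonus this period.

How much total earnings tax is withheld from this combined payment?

$8,681.84

Earnings Tax: taxable = $36,225.00
  $3,337.04 + 26.97% × ($36,225.00 − $24,400.00) = $3,337.04 + 26.97% × $11,825.00 = $6,526.24
Supplemental (31.7% flat on bonus): 31.7% × $6,800.00 = $2,155.60
Total earnings tax: $6,526.24 + $2,155.60 = $8,681.84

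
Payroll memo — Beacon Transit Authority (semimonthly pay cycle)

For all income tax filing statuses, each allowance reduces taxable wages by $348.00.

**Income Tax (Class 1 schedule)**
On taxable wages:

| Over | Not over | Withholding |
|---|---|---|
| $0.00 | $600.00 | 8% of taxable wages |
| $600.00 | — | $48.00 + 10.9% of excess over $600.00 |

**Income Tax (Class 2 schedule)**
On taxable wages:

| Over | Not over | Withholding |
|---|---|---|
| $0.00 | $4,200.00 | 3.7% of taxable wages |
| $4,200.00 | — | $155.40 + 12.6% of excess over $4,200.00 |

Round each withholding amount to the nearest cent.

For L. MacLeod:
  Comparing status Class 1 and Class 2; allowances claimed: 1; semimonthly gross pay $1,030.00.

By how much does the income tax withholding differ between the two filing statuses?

Income Tax (Class 1): taxable = $1,030.00 − 1×$348.00 = $682.00
  $48.00 + 10.9% × ($682.00 − $600.00) = $48.00 + 10.9% × $82.00 = $56.94
Income Tax (Class 2): taxable = $1,030.00 − 1×$348.00 = $682.00
  3.7% × $682.00 = $25.23
Difference: |$56.94 − $25.23| = $31.71 (higher under Class 1)

$31.71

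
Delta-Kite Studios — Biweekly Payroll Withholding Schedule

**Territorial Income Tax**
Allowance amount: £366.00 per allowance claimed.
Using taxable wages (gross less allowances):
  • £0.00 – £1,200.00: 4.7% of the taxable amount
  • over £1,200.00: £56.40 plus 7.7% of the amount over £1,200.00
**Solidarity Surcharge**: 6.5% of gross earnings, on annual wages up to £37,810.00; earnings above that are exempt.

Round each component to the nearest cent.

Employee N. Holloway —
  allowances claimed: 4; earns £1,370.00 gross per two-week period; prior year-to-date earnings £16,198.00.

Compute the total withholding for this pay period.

£89.05

Territorial Income Tax: taxable = £1,370.00 − 4×£366.00 = £-94.00
  Taxable ≤ 0 → £0.00
Solidarity Surcharge: 6.5% × £1,370.00 = £89.05
Total: £0.00 + £89.05 = £89.05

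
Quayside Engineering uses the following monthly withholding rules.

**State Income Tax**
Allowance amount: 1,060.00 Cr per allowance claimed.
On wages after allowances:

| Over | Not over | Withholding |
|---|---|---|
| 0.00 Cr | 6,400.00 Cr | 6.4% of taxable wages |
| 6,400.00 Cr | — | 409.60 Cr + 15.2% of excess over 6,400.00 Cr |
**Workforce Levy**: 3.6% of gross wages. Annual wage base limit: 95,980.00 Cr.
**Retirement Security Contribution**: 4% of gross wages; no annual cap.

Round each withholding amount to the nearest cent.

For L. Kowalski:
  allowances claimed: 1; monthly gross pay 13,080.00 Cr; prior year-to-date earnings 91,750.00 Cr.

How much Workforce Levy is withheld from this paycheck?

152.28 Cr

Workforce Levy: cap 95,980.00 Cr − YTD 91,750.00 Cr = 4,230.00 Cr subject; 3.6% × 4,230.00 Cr = 152.28 Cr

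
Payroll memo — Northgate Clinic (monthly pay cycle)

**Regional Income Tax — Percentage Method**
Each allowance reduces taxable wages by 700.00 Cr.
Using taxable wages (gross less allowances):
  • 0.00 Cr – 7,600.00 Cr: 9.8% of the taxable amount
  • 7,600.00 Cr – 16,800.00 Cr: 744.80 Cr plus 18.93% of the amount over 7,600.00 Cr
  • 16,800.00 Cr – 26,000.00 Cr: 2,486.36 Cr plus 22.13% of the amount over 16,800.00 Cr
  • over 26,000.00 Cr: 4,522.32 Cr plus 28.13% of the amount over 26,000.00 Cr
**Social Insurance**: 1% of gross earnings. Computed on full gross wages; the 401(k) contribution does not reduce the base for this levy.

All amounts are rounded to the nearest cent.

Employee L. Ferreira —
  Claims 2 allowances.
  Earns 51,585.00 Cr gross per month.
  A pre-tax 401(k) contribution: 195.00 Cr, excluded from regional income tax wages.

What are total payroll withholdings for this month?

Regional Income Tax: taxable = 51,585.00 Cr − 195.00 Cr − 2×700.00 Cr = 49,990.00 Cr
  4,522.32 Cr + 28.13% × (49,990.00 Cr − 26,000.00 Cr) = 4,522.32 Cr + 28.13% × 23,990.00 Cr = 11,270.71 Cr
Social Insurance: 1% × 51,585.00 Cr = 515.85 Cr
Total: 11,270.71 Cr + 515.85 Cr = 11,786.56 Cr

11,786.56 Cr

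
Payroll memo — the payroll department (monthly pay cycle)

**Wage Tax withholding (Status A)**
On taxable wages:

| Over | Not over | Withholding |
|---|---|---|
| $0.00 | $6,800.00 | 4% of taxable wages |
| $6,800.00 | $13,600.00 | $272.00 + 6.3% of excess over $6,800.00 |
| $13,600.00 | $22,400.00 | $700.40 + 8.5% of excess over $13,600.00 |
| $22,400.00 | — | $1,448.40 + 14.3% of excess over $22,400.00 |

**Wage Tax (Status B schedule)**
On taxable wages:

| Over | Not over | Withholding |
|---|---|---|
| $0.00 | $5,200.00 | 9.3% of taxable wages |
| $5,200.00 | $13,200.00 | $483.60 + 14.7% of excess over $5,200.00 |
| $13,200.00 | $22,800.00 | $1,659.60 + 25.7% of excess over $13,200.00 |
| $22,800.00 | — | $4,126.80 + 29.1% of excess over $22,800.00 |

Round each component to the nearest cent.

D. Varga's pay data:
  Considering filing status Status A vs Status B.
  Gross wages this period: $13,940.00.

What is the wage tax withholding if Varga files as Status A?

$729.30

Wage Tax (Status A): taxable = $13,940.00
  $700.40 + 8.5% × ($13,940.00 − $13,600.00) = $700.40 + 8.5% × $340.00 = $729.30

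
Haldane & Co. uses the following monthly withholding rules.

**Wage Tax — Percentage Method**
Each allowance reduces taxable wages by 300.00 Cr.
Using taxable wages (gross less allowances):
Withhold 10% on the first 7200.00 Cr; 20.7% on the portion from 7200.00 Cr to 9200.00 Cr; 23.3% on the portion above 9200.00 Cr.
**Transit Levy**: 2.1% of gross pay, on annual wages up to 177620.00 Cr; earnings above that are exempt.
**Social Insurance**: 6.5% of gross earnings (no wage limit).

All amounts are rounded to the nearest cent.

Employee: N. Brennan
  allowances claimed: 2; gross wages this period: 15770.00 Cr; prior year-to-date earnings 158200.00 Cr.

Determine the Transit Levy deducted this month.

Transit Levy: 2.1% × 15770.00 Cr = 331.17 Cr

331.17 Cr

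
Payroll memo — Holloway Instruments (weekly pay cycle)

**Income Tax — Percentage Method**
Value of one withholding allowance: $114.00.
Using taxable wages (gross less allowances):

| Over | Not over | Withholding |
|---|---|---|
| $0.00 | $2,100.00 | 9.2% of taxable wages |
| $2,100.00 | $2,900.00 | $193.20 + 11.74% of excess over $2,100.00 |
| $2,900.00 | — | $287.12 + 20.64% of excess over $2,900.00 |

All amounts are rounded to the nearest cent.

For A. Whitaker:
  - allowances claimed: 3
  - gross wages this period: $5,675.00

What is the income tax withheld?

Income Tax: taxable = $5,675.00 − 3×$114.00 = $5,333.00
  $287.12 + 20.64% × ($5,333.00 − $2,900.00) = $287.12 + 20.64% × $2,433.00 = $789.29

$789.29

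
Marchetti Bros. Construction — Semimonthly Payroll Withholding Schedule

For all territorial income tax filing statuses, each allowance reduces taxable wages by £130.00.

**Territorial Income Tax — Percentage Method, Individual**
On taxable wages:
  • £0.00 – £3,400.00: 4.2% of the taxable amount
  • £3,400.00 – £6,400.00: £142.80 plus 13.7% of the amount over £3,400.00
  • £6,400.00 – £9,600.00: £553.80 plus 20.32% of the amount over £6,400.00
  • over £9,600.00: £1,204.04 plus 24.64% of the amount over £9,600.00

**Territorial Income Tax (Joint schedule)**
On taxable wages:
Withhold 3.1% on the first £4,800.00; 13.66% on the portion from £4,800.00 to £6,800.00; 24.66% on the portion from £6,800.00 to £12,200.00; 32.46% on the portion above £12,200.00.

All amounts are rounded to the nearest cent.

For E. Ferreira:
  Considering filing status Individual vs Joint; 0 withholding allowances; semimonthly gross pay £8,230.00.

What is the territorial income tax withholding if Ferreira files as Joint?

Territorial Income Tax (Joint): taxable = £8,230.00
  £422.00 + 24.66% × (£8,230.00 − £6,800.00) = £422.00 + 24.66% × £1,430.00 = £774.64

£774.64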